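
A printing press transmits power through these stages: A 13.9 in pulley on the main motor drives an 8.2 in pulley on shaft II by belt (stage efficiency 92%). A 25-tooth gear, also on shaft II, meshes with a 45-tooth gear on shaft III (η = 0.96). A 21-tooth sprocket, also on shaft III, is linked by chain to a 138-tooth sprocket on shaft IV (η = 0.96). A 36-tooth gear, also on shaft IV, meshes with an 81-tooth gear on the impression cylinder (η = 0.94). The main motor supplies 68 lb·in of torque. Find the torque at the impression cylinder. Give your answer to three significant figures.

851 lb·in

Belt: ratio = 8.2/13.9 = 0.58993; torque at shaft II = 68 × 0.58993 × 0.92 = 36.906 lb·in.
Gear mesh: ratio = 45/25 = 1.8; torque at shaft III = 36.906 × 1.8 × 0.96 = 63.773 lb·in.
Chain: ratio = 138/21 = 6.5714; torque at shaft IV = 63.773 × 6.5714 × 0.96 = 402.32 lb·in.
Gear mesh: ratio = 81/36 = 2.25; torque at the impression cylinder = 402.32 × 2.25 × 0.94 = 850.9 lb·in.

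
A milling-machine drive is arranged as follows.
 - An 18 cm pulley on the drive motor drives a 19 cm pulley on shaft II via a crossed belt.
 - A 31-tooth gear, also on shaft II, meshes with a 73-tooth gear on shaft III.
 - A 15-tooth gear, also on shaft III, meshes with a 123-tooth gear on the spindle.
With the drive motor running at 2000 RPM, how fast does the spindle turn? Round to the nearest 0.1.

Belt: ratio = 19/18 = 1.0556, so shaft II turns at 2000 / 1.0556 = 1894.7 RPM.
Gear mesh: ratio = 73/31 = 2.3548, so shaft III turns at 1894.7 / 2.3548 = 804.61 RPM.
Gear mesh: ratio = 123/15 = 8.2, so the spindle turns at 804.61 / 8.2 = 98.124 RPM.

98.1 RPM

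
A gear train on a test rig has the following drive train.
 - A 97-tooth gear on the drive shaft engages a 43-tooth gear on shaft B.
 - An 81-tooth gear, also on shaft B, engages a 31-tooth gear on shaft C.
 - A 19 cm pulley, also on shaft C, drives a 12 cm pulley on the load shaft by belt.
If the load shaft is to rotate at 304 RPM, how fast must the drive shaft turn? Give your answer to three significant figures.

32.6 RPM

Overall ratio R = 0.4433 × 0.38272 × 0.63158 = 0.10715.
Required input speed = output speed × R = 304 × 0.10715 = 32.574 RPM.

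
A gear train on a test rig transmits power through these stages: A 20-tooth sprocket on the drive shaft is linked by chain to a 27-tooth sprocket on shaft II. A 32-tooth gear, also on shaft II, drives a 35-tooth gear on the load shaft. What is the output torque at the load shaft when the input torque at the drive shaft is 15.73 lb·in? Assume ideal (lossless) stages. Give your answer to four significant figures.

Chain: ratio = 27/20 = 1.35; torque at shaft II = 15.73 × 1.35 = 21.236 lb·in.
Gear mesh: ratio = 35/32 = 1.0938; torque at the load shaft = 21.236 × 1.0938 = 23.226 lb·in.

23.23 lb·in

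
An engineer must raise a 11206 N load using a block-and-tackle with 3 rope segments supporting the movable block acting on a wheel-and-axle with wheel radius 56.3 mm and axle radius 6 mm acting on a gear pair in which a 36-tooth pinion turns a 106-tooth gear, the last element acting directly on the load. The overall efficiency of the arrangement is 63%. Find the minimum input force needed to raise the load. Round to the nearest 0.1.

214.6 N

Block-and-tackle MA = number of supporting rope parts = 3.
Wheel-and-axle MA = R/r = 56.3/6 = 9.3833.
Gear pair MA = 106/36 = 2.9444.
Combined ideal MA = 3 × 9.3833 × 2.9444 = 82.886.
Actual MA = 82.886 × 0.63 = 52.218.
Effort = load / actual MA = 11206 / 52.218 = 214.6 N.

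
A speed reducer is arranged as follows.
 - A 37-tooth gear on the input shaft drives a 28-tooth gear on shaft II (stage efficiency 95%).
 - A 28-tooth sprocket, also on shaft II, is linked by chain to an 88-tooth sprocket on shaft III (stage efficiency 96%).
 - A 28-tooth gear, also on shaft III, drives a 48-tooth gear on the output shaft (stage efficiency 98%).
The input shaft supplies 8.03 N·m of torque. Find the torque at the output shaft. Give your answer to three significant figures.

gear mesh 28/37 = 0.75676 → τ = 8.03·0.75676·0.95 = 5.7729 N·m
chain 88/28 = 3.1429 → τ = 5.7729·3.1429·0.96 = 17.418 N·m
gear mesh 48/28 = 1.7143 → τ = 17.418·1.7143·0.98 = 29.262 N·m

29.3 N·m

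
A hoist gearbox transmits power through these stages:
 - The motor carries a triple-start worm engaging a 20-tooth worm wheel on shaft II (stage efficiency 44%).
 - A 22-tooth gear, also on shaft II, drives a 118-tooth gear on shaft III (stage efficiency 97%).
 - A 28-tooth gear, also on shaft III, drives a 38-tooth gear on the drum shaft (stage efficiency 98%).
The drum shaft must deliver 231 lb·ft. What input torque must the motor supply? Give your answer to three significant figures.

Overall ratio R = 6.6667 × 5.3636 × 1.3571 = 48.528; overall efficiency η = 0.44 × 0.97 × 0.98 = 0.4183.
Input torque = output torque / (R × η) = 231 / (48.528 × 0.4183) = 11.381 lb·ft.

11.4 lb·ft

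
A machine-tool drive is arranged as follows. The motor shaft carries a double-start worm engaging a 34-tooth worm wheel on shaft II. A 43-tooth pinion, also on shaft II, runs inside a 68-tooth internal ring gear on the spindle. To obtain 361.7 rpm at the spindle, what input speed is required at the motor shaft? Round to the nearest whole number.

9724 rpm

Overall ratio R = 17 × 1.5814 = 26.884.
Required input speed = output speed × R = 361.7 × 26.884 = 9723.8 rpm.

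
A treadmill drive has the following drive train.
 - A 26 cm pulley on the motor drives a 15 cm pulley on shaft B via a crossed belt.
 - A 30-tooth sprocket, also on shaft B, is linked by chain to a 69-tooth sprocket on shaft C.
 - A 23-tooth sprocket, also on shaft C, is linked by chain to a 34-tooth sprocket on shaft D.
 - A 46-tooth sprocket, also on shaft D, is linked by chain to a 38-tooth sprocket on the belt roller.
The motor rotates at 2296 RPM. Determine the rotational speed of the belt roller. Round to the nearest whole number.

1417 RPM

belt 15/26 = 0.57692 → 2296/0.57692 = 3979.7 RPM
chain 69/30 = 2.3 → 3979.7/2.3 = 1730.3 RPM
chain 34/23 = 1.4783 → 1730.3/1.4783 = 1170.5 RPM
chain 38/46 = 0.82609 → 1170.5/0.82609 = 1416.9 RPM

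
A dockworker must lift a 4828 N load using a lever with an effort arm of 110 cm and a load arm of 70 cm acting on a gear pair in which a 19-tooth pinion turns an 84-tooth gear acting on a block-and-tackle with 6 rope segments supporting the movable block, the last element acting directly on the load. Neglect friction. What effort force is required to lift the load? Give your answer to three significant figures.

Lever MA = effort arm / load arm = 110/70 = 1.5714.
Gear pair MA = 84/19 = 4.4211.
Block-and-tackle MA = number of supporting rope parts = 6.
Combined ideal MA = 1.5714 × 4.4211 × 6 = 41.684.
Effort = load / MA = 4828 / 41.684 = 115.82 N.

116 N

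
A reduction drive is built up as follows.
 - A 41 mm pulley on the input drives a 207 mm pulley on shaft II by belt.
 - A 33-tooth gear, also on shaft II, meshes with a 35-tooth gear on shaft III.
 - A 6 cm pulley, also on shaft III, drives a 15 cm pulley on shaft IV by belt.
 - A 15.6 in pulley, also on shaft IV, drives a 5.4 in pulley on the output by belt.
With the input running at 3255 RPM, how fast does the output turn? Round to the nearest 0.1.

702.4 RPM

the input → shaft II (belt, 207/41): 3255 ÷ 5.0488 = 644.71 RPM
shaft II → shaft III (gear mesh, 35/33): 644.71 ÷ 1.0606 = 607.87 RPM
shaft III → shaft IV (belt, 15/6): 607.87 ÷ 2.5 = 243.15 RPM
shaft IV → the output (belt, 5.4/15.6): 243.15 ÷ 0.34615 = 702.43 RPM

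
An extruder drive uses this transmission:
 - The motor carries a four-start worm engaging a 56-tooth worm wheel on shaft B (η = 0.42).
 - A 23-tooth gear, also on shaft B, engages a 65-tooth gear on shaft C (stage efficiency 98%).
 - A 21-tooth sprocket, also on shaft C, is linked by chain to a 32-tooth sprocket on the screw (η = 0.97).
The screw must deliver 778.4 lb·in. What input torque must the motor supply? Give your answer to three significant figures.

Overall ratio R = 14 × 2.8261 × 1.5238 = 60.29; overall efficiency η = 0.42 × 0.98 × 0.97 = 0.3993.
Input torque = output torque / (R × η) = 778.4 / (60.29 × 0.3993) = 32.338 lb·in.

32.3 lb·in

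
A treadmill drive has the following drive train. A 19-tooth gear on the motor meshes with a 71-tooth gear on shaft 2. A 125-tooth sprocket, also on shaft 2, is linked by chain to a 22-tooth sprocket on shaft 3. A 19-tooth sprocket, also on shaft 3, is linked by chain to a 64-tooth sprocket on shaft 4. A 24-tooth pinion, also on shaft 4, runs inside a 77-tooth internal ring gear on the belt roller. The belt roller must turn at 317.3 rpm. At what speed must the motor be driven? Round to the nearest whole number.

Overall ratio R = 3.7368 × 0.176 × 3.3684 × 3.2083 = 7.1076.
Required input speed = output speed × R = 317.3 × 7.1076 = 2255.2 rpm.

2255 rpm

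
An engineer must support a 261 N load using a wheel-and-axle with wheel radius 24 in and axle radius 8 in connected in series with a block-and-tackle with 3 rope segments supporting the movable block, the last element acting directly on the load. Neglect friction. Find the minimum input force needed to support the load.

29 N

Wheel-and-axle MA = R/r = 24/8 = 3.
Block-and-tackle MA = number of supporting rope parts = 3.
Combined ideal MA = 3 × 3 = 9.
Effort = load / MA = 261 / 9 = 29 N.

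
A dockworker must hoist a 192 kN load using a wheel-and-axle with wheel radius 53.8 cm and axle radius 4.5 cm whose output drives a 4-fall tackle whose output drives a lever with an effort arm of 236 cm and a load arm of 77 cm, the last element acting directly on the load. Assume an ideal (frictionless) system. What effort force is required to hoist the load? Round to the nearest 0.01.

Wheel-and-axle MA = R/r = 53.8/4.5 = 11.956.
Block-and-tackle MA = number of supporting rope parts = 4.
Lever MA = effort arm / load arm = 236/77 = 3.0649.
Combined ideal MA = 11.956 × 4 × 3.0649 = 146.57.
Effort = load / MA = 192 / 146.57 = 1.3099 kN.

1.31 kN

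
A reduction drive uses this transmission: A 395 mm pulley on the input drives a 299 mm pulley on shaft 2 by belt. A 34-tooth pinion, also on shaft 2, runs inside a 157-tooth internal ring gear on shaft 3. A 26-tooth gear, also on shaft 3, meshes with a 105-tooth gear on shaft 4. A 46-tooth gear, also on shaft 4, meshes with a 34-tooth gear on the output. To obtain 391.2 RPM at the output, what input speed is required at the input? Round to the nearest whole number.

Overall ratio R = 0.75696 × 4.6176 × 4.0385 × 0.73913 = 10.434.
Required input speed = output speed × R = 391.2 × 10.434 = 4081.6 RPM.

4082 RPM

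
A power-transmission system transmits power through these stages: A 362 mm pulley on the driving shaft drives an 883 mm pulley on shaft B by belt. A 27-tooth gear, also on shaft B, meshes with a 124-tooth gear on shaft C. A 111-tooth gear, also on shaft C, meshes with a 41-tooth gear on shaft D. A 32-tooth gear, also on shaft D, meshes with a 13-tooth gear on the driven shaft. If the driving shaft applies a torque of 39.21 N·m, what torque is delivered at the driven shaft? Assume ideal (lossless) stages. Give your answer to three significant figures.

belt 883/362 = 2.4392 → τ = 39.21·2.4392 = 95.642 N·m
gear mesh 124/27 = 4.5926 → τ = 95.642·4.5926 = 439.25 N·m
gear mesh 41/111 = 0.36937 → τ = 439.25·0.36937 = 162.24 N·m
gear mesh 13/32 = 0.40625 → τ = 162.24·0.40625 = 65.911 N·m

65.9 N·m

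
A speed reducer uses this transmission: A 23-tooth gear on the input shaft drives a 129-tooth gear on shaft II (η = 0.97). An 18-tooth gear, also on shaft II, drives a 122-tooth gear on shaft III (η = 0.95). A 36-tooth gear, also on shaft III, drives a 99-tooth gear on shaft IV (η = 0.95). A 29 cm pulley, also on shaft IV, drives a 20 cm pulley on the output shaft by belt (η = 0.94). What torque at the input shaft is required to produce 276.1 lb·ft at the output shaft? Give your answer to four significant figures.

Overall ratio R = 5.6087 × 6.7778 × 2.75 × 0.68966 = 72.096; overall efficiency η = 0.97 × 0.95 × 0.95 × 0.94 = 0.8229.
Input torque = output torque / (R × η) = 276.1 / (72.096 × 0.8229) = 4.6538 lb·ft.

4.654 lb·ft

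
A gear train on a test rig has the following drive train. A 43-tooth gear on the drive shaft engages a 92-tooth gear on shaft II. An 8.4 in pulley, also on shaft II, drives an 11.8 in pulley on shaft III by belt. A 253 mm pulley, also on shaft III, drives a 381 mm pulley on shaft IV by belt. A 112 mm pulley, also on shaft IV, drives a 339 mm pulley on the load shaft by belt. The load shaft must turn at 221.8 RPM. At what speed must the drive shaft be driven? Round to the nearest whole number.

Overall ratio R = 2.1395 × 1.4048 × 1.5059 × 3.0268 = 13.7.
Required input speed = output speed × R = 221.8 × 13.7 = 3038.6 RPM.

3039 RPM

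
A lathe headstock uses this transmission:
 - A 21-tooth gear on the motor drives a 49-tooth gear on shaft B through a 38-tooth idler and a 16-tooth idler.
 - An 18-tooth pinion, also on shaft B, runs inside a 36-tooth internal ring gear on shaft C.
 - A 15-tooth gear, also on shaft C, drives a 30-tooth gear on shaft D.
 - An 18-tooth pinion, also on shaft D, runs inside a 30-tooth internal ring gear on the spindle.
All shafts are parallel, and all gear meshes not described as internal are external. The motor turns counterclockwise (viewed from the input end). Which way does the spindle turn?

the motor → shaft B: driver → idler → idler → driven is 3 external meshes, 3 reversals → CW.
shaft B → shaft C: internal mesh, same direction → CW.
shaft C → shaft D: external mesh, 1 reversal → CCW.
shaft D → the spindle: internal mesh, same direction → CCW.
4 reversals in total — an even number — so the spindle turns the same way as the motor.

counterclockwise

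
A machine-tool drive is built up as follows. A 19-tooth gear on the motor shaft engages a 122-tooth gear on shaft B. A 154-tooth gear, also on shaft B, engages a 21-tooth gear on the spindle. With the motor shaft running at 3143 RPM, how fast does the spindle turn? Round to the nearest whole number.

gear mesh 122/19 = 6.4211 → 3143/6.4211 = 489.48 RPM
gear mesh 21/154 = 0.13636 → 489.48/0.13636 = 3589.5 RPM

3590 RPM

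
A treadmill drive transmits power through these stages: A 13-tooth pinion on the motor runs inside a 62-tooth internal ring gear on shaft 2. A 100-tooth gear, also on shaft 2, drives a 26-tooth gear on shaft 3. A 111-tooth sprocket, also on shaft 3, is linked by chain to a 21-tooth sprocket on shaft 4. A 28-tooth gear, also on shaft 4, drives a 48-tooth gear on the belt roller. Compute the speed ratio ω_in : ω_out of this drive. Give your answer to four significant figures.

0.4022

Each stage contributes driven/driver: internal gear 62/13 = 4.7692, gear mesh 26/100 = 0.26, chain 21/111 = 0.18919, gear mesh 48/28 = 1.7143.
Overall: 4.7692 × 0.26 × 0.18919 × 1.7143 = 0.40216.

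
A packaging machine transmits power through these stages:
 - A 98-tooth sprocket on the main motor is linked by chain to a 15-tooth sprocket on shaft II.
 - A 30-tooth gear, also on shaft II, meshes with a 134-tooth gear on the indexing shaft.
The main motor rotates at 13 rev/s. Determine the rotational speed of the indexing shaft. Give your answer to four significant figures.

19.01 rev/s

the main motor → shaft II (chain, 15/98): 13 ÷ 0.15306 = 84.933 rev/s
shaft II → the indexing shaft (gear mesh, 134/30): 84.933 ÷ 4.4667 = 19.015 rev/s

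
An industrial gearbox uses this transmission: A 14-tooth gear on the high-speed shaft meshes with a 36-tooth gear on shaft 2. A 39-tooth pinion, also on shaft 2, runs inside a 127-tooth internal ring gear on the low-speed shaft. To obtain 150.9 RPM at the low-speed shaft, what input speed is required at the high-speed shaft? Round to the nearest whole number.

Overall ratio R = 2.5714 × 3.2564 = 8.3736.
Required input speed = output speed × R = 150.9 × 8.3736 = 1263.6 RPM.

1264 RPM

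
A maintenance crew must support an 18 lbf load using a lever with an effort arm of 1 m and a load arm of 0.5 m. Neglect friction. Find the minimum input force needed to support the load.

9 lbf

Lever MA = effort arm / load arm = 1/0.5 = 2.
Effort = load / MA = 18 / 2 = 9 lbf.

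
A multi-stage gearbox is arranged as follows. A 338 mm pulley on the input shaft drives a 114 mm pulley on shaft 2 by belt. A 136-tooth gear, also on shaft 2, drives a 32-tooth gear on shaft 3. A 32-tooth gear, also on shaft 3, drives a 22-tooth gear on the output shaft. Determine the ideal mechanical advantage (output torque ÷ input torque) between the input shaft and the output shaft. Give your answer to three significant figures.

Each stage contributes driven/driver: belt 114/338 = 0.33728, gear mesh 32/136 = 0.23529, gear mesh 22/32 = 0.6875.
Overall: 0.33728 × 0.23529 × 0.6875 = 0.05456.

0.0546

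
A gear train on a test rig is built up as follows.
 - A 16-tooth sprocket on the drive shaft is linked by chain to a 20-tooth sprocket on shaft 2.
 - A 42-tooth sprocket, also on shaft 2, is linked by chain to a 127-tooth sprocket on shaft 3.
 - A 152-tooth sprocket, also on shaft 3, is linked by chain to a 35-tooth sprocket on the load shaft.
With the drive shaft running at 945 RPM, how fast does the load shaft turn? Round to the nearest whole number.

1086 RPM

the drive shaft → shaft 2 (chain, 20/16): 945 ÷ 1.25 = 756 RPM
shaft 2 → shaft 3 (chain, 127/42): 756 ÷ 3.0238 = 250.02 RPM
shaft 3 → the load shaft (chain, 35/152): 250.02 ÷ 0.23026 = 1085.8 RPM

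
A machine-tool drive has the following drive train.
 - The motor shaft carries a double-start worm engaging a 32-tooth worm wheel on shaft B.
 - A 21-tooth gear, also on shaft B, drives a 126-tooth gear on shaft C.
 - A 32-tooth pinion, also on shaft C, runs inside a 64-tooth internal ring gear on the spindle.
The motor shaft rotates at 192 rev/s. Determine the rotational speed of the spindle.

worm 32/2 = 16 → 192/16 = 12 rev/s
gear mesh 126/21 = 6 → 12/6 = 2 rev/s
internal gear 64/32 = 2 → 2/2 = 1 rev/s

1 rev/s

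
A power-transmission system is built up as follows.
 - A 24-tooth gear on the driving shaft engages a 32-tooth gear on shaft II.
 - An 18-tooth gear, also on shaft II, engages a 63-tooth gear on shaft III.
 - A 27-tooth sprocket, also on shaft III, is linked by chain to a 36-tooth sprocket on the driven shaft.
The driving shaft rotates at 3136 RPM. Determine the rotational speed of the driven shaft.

Gear mesh: ratio = 32/24 = 1.3333, so shaft II turns at 3136 / 1.3333 = 2352 RPM.
Gear mesh: ratio = 63/18 = 3.5, so shaft III turns at 2352 / 3.5 = 672 RPM.
Chain: ratio = 36/27 = 1.3333, so the driven shaft turns at 672 / 1.3333 = 504 RPM.

504 RPM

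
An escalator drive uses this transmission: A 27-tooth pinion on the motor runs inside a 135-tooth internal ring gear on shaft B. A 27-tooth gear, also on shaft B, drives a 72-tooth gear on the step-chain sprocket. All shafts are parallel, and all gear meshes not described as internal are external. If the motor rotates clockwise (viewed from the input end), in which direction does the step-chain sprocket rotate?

the motor → shaft B: internal mesh, same direction → CW.
shaft B → the step-chain sprocket: external mesh, 1 reversal → CCW.
1 reversal in total — an odd number — so the step-chain sprocket turns opposite to the motor.

counterclockwise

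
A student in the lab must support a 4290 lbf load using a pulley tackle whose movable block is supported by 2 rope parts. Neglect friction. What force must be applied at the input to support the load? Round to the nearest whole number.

Block-and-tackle MA = number of supporting rope parts = 2.
Effort = load / MA = 4290 / 2 = 2145 lbf.

2145 lbf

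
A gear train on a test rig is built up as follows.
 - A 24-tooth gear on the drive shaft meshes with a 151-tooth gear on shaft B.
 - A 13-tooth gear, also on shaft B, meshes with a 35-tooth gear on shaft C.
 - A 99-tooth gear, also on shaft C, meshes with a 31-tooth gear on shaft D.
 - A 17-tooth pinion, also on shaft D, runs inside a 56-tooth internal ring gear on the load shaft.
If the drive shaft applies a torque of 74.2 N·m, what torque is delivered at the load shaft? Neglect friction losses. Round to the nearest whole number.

1296 N·m

gear mesh 151/24 = 6.2917 → τ = 74.2·6.2917 = 466.84 N·m
gear mesh 35/13 = 2.6923 → τ = 466.84·2.6923 = 1256.9 N·m
gear mesh 31/99 = 0.31313 → τ = 1256.9·0.31313 = 393.57 N·m
internal gear 56/17 = 3.2941 → τ = 393.57·3.2941 = 1296.5 N·m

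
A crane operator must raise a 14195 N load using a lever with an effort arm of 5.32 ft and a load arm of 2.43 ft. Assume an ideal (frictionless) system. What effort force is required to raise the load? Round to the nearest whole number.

Lever MA = effort arm / load arm = 5.32/2.43 = 2.1893.
Effort = load / MA = 14195 / 2.1893 = 6483.8 N.

6484 N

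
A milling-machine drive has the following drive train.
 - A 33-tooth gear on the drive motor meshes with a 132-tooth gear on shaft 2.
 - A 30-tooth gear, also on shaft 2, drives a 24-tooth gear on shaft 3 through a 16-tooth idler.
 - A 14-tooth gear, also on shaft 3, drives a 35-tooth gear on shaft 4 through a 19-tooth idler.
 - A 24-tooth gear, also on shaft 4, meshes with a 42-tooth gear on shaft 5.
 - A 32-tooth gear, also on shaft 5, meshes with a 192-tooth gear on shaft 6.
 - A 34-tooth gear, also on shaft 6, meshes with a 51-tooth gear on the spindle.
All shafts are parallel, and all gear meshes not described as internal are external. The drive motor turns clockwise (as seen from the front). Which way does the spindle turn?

clockwise

the drive motor → shaft 2: external mesh, 1 reversal → CCW.
shaft 2 → shaft 3: driver → idler → driven is 2 external meshes, 2 reversals → CCW.
shaft 3 → shaft 4: driver → idler → driven is 2 external meshes, 2 reversals → CCW.
shaft 4 → shaft 5: external mesh, 1 reversal → CW.
shaft 5 → shaft 6: external mesh, 1 reversal → CCW.
shaft 6 → the spindle: external mesh, 1 reversal → CW.
8 reversals in total — an even number — so the spindle turns the same way as the drive motor.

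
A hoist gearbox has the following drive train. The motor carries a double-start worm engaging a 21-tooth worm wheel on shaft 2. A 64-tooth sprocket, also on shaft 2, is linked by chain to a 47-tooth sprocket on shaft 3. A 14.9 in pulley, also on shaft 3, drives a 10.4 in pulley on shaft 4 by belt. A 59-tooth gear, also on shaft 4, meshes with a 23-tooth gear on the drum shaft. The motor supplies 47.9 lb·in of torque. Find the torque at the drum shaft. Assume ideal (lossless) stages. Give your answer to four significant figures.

worm 21/2 = 10.5 → τ = 47.9·10.5 = 502.95 lb·in
chain 47/64 = 0.73438 → τ = 502.95·0.73438 = 369.35 lb·in
belt 10.4/14.9 = 0.69799 → τ = 369.35·0.69799 = 257.8 lb·in
gear mesh 23/59 = 0.38983 → τ = 257.8·0.38983 = 100.5 lb·in

100.5 lb·in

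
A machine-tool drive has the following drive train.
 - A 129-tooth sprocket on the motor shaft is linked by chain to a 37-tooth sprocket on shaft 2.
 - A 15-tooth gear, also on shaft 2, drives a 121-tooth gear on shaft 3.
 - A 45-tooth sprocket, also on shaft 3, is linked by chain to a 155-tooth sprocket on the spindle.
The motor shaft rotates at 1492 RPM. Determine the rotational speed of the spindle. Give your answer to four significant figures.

187.2 RPM

Chain: ratio = 37/129 = 0.28682, so shaft 2 turns at 1492 / 0.28682 = 5201.8 RPM.
Gear mesh: ratio = 121/15 = 8.0667, so shaft 3 turns at 5201.8 / 8.0667 = 644.86 RPM.
Chain: ratio = 155/45 = 3.4444, so the spindle turns at 644.86 / 3.4444 = 187.22 RPM.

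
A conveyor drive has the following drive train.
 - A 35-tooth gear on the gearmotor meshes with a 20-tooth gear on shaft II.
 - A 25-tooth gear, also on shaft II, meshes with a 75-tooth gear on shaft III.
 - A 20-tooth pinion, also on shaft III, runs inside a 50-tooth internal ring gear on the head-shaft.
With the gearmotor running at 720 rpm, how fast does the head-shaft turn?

Gear mesh: ratio = 20/35 = 0.57143, so shaft II turns at 720 / 0.57143 = 1260 rpm.
Gear mesh: ratio = 75/25 = 3, so shaft III turns at 1260 / 3 = 420 rpm.
Internal gear: ratio = 50/20 = 2.5, so the head-shaft turns at 420 / 2.5 = 168 rpm.

168 rpm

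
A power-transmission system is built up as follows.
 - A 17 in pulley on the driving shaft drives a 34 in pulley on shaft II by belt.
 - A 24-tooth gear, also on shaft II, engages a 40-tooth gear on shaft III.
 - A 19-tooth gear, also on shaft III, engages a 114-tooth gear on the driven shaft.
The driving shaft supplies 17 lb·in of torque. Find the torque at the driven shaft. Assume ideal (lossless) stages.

Belt: ratio = 34/17 = 2; torque at shaft II = 17 × 2 = 34 lb·in.
Gear mesh: ratio = 40/24 = 1.6667; torque at shaft III = 34 × 1.6667 = 56.667 lb·in.
Gear mesh: ratio = 114/19 = 6; torque at the driven shaft = 56.667 × 6 = 340 lb·in.

340 lb·in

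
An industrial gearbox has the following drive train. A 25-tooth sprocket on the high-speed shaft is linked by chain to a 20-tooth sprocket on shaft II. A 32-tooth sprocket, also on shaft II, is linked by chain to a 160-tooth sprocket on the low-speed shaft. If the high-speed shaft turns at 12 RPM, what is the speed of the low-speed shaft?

the high-speed shaft → shaft II (chain, 20/25): 12 ÷ 0.8 = 15 RPM
shaft II → the low-speed shaft (chain, 160/32): 15 ÷ 5 = 3 RPM

3 RPM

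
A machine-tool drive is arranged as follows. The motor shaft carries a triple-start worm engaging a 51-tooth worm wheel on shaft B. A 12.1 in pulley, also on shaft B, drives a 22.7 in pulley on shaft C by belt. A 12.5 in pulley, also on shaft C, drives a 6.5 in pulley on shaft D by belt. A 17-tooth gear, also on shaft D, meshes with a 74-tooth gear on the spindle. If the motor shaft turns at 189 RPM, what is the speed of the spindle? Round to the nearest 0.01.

2.62 RPM

Worm: ratio = 51/3 = 17, so shaft B turns at 189 / 17 = 11.118 RPM.
Belt: ratio = 22.7/12.1 = 1.876, so shaft C turns at 11.118 / 1.876 = 5.9261 RPM.
Belt: ratio = 6.5/12.5 = 0.52, so shaft D turns at 5.9261 / 0.52 = 11.396 RPM.
Gear mesh: ratio = 74/17 = 4.3529, so the spindle turns at 11.396 / 4.3529 = 2.6181 RPM.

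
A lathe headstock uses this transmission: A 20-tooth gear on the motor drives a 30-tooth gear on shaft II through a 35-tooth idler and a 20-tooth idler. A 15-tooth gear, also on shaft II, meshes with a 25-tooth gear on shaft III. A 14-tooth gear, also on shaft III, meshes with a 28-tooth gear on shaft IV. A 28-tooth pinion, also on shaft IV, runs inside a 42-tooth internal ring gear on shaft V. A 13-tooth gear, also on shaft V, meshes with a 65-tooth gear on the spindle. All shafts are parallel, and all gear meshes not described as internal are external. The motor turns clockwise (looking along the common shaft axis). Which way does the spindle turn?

the motor → shaft II: driver → idler → idler → driven is 3 external meshes, 3 reversals → CCW.
shaft II → shaft III: external mesh, 1 reversal → CW.
shaft III → shaft IV: external mesh, 1 reversal → CCW.
shaft IV → shaft V: internal mesh, same direction → CCW.
shaft V → the spindle: external mesh, 1 reversal → CW.
6 reversals in total — an even number — so the spindle turns the same way as the motor.

clockwise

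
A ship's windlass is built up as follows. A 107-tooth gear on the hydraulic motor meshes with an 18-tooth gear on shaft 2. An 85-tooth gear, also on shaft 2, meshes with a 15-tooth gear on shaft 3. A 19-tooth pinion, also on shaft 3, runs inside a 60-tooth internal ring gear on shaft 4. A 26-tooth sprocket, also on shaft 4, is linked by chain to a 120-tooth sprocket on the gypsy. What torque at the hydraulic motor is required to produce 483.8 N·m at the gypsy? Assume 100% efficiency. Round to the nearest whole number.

1118 N·m

Overall ratio R = 0.16822 × 0.17647 × 3.1579 × 4.6154 = 0.43268.
Input torque = output torque / R = 483.8 / 0.43268 = 1118.1 N·m.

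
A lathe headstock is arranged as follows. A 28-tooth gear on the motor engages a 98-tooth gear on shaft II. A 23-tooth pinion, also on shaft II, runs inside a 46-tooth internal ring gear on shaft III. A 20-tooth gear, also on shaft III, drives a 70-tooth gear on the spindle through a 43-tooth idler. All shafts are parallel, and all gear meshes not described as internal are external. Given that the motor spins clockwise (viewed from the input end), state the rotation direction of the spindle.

the motor → shaft II: external mesh, 1 reversal → CCW.
shaft II → shaft III: internal mesh, same direction → CCW.
shaft III → the spindle: driver → idler → driven is 2 external meshes, 2 reversals → CCW.
3 reversals in total — an odd number — so the spindle turns opposite to the motor.

counterclockwise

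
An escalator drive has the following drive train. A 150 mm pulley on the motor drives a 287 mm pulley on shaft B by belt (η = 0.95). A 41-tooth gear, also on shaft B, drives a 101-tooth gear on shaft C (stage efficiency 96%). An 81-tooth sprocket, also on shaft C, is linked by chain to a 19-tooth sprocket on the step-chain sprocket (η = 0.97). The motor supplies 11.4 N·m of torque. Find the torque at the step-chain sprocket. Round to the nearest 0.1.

belt 287/150 = 1.9133 → τ = 11.4·1.9133·0.95 = 20.721 N·m
gear mesh 101/41 = 2.4634 → τ = 20.721·2.4634·0.96 = 49.004 N·m
chain 19/81 = 0.23457 → τ = 49.004·0.23457·0.97 = 11.15 N·m

11.1 N·m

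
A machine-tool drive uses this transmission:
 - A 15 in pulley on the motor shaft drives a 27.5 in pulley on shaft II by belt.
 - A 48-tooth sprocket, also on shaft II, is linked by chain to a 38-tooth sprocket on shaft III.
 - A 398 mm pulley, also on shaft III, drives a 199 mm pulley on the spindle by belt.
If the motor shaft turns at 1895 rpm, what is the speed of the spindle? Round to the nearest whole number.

2611 rpm

the motor shaft → shaft II (belt, 27.5/15): 1895 ÷ 1.8333 = 1033.6 rpm
shaft II → shaft III (chain, 38/48): 1033.6 ÷ 0.79167 = 1305.6 rpm
shaft III → the spindle (belt, 199/398): 1305.6 ÷ 0.5 = 2611.3 rpm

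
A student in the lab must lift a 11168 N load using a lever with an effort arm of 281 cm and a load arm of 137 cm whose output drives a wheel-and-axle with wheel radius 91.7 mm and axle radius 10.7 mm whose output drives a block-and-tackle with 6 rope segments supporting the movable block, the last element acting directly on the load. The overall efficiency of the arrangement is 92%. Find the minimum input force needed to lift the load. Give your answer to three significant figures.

Lever MA = effort arm / load arm = 281/137 = 2.0511.
Wheel-and-axle MA = R/r = 91.7/10.7 = 8.5701.
Block-and-tackle MA = number of supporting rope parts = 6.
Combined ideal MA = 2.0511 × 8.5701 × 6 = 105.47.
Actual MA = 105.47 × 0.92 = 97.031.
Effort = load / actual MA = 11168 / 97.031 = 115.1 N.

115 N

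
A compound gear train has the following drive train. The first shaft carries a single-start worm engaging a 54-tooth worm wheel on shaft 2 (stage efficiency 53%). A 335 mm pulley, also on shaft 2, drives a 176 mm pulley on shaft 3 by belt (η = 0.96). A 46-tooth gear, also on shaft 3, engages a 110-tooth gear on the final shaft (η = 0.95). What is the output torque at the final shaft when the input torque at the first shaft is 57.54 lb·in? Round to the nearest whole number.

1887 lb·in

Worm: ratio = 54/1 = 54; torque at shaft 2 = 57.54 × 54 × 0.53 = 1646.8 lb·in.
Belt: ratio = 176/335 = 0.52537; torque at shaft 3 = 1646.8 × 0.52537 × 0.96 = 830.57 lb·in.
Gear mesh: ratio = 110/46 = 2.3913; torque at the final shaft = 830.57 × 2.3913 × 0.95 = 1886.8 lb·in.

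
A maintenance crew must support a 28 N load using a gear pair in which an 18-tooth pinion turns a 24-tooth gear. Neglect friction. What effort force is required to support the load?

Gear pair MA = 24/18 = 1.3333.
Effort = load / MA = 28 / 1.3333 = 21 N.

21 N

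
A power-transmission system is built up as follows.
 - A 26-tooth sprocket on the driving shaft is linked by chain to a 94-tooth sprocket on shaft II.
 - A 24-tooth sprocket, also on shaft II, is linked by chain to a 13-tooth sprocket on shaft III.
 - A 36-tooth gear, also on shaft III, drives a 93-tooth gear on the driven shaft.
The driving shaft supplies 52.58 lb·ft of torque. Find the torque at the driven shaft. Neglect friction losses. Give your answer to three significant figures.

266 lb·ft

Chain: ratio = 94/26 = 3.6154; torque at shaft II = 52.58 × 3.6154 = 190.1 lb·ft.
Chain: ratio = 13/24 = 0.54167; torque at shaft III = 190.1 × 0.54167 = 102.97 lb·ft.
Gear mesh: ratio = 93/36 = 2.5833; torque at the driven shaft = 102.97 × 2.5833 = 266 lb·ft.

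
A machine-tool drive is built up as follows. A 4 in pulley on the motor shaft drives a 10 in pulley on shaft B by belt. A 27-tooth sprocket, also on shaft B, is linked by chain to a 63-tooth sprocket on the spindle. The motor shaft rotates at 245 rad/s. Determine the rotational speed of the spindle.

42 rad/s

belt 10/4 = 2.5 → 245/2.5 = 98 rad/s
chain 63/27 = 2.3333 → 98/2.3333 = 42 rad/s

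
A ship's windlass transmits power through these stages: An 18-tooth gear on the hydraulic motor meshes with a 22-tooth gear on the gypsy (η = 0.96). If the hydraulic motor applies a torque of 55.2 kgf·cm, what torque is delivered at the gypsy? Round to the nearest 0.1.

Gear mesh: ratio = 22/18 = 1.2222; torque at the gypsy = 55.2 × 1.2222 × 0.96 = 64.768 kgf·cm.

64.8 kgf·cm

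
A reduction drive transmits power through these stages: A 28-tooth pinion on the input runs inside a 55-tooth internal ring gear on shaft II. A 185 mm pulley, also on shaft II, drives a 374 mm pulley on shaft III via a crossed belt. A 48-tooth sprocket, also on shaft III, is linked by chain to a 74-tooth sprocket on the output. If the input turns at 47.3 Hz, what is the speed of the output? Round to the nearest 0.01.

7.73 Hz

internal gear 55/28 = 1.9643 → 47.3/1.9643 = 24.08 Hz
belt 374/185 = 2.0216 → 24.08/2.0216 = 11.911 Hz
chain 74/48 = 1.5417 → 11.911/1.5417 = 7.7262 Hz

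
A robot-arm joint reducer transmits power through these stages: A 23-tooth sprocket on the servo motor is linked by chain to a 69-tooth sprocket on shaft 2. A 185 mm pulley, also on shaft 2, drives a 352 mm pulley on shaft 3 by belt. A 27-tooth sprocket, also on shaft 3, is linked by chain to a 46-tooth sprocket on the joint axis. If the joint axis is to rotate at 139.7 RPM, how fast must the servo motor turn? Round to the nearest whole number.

1359 RPM

Overall ratio R = 3 × 1.9027 × 1.7037 = 9.7249.
Required input speed = output speed × R = 139.7 × 9.7249 = 1358.6 RPM.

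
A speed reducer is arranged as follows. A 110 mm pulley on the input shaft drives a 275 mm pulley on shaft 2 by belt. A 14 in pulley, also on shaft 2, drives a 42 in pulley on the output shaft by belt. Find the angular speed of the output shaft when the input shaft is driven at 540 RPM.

belt 275/110 = 2.5 → 540/2.5 = 216 RPM
belt 42/14 = 3 → 216/3 = 72 RPM

72 RPM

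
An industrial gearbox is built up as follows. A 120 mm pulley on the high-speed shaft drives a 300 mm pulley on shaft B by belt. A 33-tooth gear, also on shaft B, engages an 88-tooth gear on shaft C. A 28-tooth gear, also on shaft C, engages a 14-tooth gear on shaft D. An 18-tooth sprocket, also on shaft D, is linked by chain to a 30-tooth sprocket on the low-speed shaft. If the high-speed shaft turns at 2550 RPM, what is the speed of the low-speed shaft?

belt 300/120 = 2.5 → 2550/2.5 = 1020 RPM
gear mesh 88/33 = 2.6667 → 1020/2.6667 = 382.5 RPM
gear mesh 14/28 = 0.5 → 382.5/0.5 = 765 RPM
chain 30/18 = 1.6667 → 765/1.6667 = 459 RPM

459 RPM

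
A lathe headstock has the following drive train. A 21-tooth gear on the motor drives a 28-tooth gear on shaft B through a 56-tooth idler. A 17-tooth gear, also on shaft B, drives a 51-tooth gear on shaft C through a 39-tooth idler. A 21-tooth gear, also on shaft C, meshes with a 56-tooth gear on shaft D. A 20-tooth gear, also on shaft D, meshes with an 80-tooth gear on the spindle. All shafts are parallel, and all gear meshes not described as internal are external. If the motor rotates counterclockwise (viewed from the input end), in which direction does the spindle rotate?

the motor → shaft B: driver → idler → driven is 2 external meshes, 2 reversals → CCW.
shaft B → shaft C: driver → idler → driven is 2 external meshes, 2 reversals → CCW.
shaft C → shaft D: external mesh, 1 reversal → CW.
shaft D → the spindle: external mesh, 1 reversal → CCW.
6 reversals in total — an even number — so the spindle turns the same way as the motor.

counterclockwise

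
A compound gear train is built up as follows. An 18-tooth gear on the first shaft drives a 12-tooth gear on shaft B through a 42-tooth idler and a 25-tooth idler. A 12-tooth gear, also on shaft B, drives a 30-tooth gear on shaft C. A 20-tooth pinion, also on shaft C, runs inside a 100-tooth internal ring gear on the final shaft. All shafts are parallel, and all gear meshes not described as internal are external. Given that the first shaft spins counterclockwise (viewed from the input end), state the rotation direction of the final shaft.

counterclockwise

the first shaft → shaft B: driver → idler → idler → driven is 3 external meshes, 3 reversals → CW.
shaft B → shaft C: external mesh, 1 reversal → CCW.
shaft C → the final shaft: internal mesh, same direction → CCW.
4 reversals in total — an even number — so the final shaft turns the same way as the first shaft.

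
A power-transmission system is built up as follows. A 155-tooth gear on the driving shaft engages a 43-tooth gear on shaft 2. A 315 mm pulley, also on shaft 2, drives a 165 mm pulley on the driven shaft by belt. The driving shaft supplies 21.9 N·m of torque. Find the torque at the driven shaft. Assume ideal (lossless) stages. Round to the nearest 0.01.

3.18 N·m

gear mesh 43/155 = 0.27742 → τ = 21.9·0.27742 = 6.0755 N·m
belt 165/315 = 0.52381 → τ = 6.0755·0.52381 = 3.1824 N·m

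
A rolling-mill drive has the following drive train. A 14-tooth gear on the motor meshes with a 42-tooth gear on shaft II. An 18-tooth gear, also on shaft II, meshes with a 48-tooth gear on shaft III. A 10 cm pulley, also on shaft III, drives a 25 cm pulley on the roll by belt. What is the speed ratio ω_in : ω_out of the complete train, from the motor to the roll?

20

Each stage contributes driven/driver: gear mesh 42/14 = 3, gear mesh 48/18 = 2.6667, belt 25/10 = 2.5.
Overall: 3 × 2.6667 × 2.5 = 20.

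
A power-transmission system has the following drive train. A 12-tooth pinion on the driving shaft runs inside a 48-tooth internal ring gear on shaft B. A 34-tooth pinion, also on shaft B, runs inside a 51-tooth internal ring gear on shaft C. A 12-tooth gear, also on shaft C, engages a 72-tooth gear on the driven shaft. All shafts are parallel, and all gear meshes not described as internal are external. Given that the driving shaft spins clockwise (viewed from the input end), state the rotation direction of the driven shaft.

counterclockwise

the driving shaft → shaft B: internal mesh, same direction → CW.
shaft B → shaft C: internal mesh, same direction → CW.
shaft C → the driven shaft: external mesh, 1 reversal → CCW.
1 reversal in total — an odd number — so the driven shaft turns opposite to the driving shaft.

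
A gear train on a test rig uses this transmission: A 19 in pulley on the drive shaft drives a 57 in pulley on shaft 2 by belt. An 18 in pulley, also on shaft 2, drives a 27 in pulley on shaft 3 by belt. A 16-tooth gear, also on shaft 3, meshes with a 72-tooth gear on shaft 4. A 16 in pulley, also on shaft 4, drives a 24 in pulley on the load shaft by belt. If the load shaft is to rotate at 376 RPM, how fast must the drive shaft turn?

Overall ratio R = 3 × 1.5 × 4.5 × 1.5 = 30.375.
Required input speed = output speed × R = 376 × 30.375 = 11421 RPM.

11421 RPM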